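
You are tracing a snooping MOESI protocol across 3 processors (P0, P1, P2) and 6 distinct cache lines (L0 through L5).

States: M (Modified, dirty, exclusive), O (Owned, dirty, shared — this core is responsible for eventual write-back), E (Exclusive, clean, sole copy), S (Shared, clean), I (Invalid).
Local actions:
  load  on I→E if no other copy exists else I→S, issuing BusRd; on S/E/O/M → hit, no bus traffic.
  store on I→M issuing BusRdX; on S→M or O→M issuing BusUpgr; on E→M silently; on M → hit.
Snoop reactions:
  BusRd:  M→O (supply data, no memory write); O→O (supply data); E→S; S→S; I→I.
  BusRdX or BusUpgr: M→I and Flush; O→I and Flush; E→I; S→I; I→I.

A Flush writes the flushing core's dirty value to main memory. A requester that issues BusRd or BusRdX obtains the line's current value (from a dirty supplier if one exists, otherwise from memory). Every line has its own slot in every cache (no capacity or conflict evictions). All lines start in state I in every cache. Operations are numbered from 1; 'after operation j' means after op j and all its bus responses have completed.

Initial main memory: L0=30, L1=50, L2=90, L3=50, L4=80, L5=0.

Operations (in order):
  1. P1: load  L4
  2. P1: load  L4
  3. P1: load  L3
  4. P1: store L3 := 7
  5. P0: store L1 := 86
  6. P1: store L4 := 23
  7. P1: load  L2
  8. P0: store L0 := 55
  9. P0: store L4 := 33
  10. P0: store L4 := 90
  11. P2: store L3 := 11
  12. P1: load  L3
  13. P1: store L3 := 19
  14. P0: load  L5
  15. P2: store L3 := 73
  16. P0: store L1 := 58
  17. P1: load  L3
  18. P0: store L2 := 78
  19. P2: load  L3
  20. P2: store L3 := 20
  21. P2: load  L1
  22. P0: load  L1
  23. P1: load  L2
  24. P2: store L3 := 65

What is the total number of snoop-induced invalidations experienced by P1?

invalidations = 5

step 1: P1: load  L4  ⟶  IEI  (L4)  txn=BusRd  M[L4]=80
step 2: P1: load  L4  ⟶  IEI  (L4)  txn=∅  M[L4]=80
step 3: P1: load  L3  ⟶  IEI  (L3)  txn=BusRd  M[L3]=50
step 4: P1: store L3 := 7  ⟶  IMI  (L3)  txn=∅  M[L3]=50
step 5: P0: store L1 := 86  ⟶  MII  (L1)  txn=BusRdX  M[L1]=50
step 6: P1: store L4 := 23  ⟶  IMI  (L4)  txn=∅  M[L4]=80
step 7: P1: load  L2  ⟶  IEI  (L2)  txn=BusRd  M[L2]=90
step 8: P0: store L0 := 55  ⟶  MII  (L0)  txn=BusRdX  M[L0]=30
step 9: P0: store L4 := 33  ⟶  MII  (L4)  txn=BusRdX+Flush  M[L4]=23
step 10: P0: store L4 := 90  ⟶  MII  (L4)  txn=∅  M[L4]=23
step 11: P2: store L3 := 11  ⟶  IIM  (L3)  txn=BusRdX+Flush  M[L3]=7
step 12: P1: load  L3  ⟶  ISO  (L3)  txn=BusRd  M[L3]=7
step 13: P1: store L3 := 19  ⟶  IMI  (L3)  txn=BusUpgr+Flush  M[L3]=11
step 14: P0: load  L5  ⟶  EII  (L5)  txn=BusRd  M[L5]=0
step 15: P2: store L3 := 73  ⟶  IIM  (L3)  txn=BusRdX+Flush  M[L3]=19
step 16: P0: store L1 := 58  ⟶  MII  (L1)  txn=∅  M[L1]=50
step 17: P1: load  L3  ⟶  ISO  (L3)  txn=BusRd  M[L3]=19
step 18: P0: store L2 := 78  ⟶  MII  (L2)  txn=BusRdX  M[L2]=90
step 19: P2: load  L3  ⟶  ISO  (L3)  txn=∅  M[L3]=19
step 20: P2: store L3 := 20  ⟶  IIM  (L3)  txn=BusUpgr  M[L3]=19
step 21: P2: load  L1  ⟶  OIS  (L1)  txn=BusRd  M[L1]=50
step 22: P0: load  L1  ⟶  OIS  (L1)  txn=∅  M[L1]=50
step 23: P1: load  L2  ⟶  OSI  (L2)  txn=BusRd  M[L2]=90
step 24: P2: store L3 := 65  ⟶  IIM  (L3)  txn=∅  M[L3]=19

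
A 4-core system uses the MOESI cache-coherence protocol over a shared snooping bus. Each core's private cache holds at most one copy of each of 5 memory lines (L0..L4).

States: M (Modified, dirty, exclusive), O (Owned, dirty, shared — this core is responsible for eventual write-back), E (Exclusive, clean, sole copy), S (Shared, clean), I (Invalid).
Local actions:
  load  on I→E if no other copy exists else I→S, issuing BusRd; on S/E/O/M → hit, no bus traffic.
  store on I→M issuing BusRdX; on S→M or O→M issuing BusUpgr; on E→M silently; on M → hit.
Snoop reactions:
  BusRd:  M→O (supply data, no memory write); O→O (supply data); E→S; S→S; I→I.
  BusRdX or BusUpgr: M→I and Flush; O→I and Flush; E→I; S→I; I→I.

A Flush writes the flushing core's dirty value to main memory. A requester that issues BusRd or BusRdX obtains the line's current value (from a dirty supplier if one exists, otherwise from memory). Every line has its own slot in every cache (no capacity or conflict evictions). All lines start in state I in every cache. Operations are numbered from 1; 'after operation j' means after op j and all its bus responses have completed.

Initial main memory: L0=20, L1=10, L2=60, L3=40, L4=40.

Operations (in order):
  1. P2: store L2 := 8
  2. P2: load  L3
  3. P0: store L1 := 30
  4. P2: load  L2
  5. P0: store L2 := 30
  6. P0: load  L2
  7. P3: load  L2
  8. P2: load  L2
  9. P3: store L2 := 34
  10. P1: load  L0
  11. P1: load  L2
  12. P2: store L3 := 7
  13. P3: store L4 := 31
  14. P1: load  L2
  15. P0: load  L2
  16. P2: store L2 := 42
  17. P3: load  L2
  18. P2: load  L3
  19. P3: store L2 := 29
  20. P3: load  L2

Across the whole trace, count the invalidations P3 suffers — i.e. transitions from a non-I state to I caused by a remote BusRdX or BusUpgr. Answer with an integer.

[1] P2: store L2 := 8 | P0:I, P1:I, P2:M(8), P3:I | bus: BusRdX
[2] P2: load  L3 | P0:I, P1:I, P2:E(40), P3:I | bus: BusRd
[3] P0: store L1 := 30 | P0:M(30), P1:I, P2:I, P3:I | bus: BusRdX
[4] P2: load  L2 | P0:I, P1:I, P2:M(8), P3:I | bus: none
[5] P0: store L2 := 30 | P0:M(30), P1:I, P2:I, P3:I | bus: BusRdX,Flush
[6] P0: load  L2 | P0:M(30), P1:I, P2:I, P3:I | bus: none
[7] P3: load  L2 | P0:O(30), P1:I, P2:I, P3:S(30) | bus: BusRd
[8] P2: load  L2 | P0:O(30), P1:I, P2:S(30), P3:S(30) | bus: BusRd
[9] P3: store L2 := 34 | P0:I, P1:I, P2:I, P3:M(34) | bus: BusUpgr,Flush
[10] P1: load  L0 | P0:I, P1:E(20), P2:I, P3:I | bus: BusRd
[11] P1: load  L2 | P0:I, P1:S(34), P2:I, P3:O(34) | bus: BusRd
[12] P2: store L3 := 7 | P0:I, P1:I, P2:M(7), P3:I | bus: none
[13] P3: store L4 := 31 | P0:I, P1:I, P2:I, P3:M(31) | bus: BusRdX
[14] P1: load  L2 | P0:I, P1:S(34), P2:I, P3:O(34) | bus: none
[15] P0: load  L2 | P0:S(34), P1:S(34), P2:I, P3:O(34) | bus: BusRd
[16] P2: store L2 := 42 | P0:I, P1:I, P2:M(42), P3:I | bus: BusRdX,Flush
[17] P3: load  L2 | P0:I, P1:I, P2:O(42), P3:S(42) | bus: BusRd
[18] P2: load  L3 | P0:I, P1:I, P2:M(7), P3:I | bus: none
[19] P3: store L2 := 29 | P0:I, P1:I, P2:I, P3:M(29) | bus: BusUpgr,Flush
[20] P3: load  L2 | P0:I, P1:I, P2:I, P3:M(29) | bus: none

invalidations = 1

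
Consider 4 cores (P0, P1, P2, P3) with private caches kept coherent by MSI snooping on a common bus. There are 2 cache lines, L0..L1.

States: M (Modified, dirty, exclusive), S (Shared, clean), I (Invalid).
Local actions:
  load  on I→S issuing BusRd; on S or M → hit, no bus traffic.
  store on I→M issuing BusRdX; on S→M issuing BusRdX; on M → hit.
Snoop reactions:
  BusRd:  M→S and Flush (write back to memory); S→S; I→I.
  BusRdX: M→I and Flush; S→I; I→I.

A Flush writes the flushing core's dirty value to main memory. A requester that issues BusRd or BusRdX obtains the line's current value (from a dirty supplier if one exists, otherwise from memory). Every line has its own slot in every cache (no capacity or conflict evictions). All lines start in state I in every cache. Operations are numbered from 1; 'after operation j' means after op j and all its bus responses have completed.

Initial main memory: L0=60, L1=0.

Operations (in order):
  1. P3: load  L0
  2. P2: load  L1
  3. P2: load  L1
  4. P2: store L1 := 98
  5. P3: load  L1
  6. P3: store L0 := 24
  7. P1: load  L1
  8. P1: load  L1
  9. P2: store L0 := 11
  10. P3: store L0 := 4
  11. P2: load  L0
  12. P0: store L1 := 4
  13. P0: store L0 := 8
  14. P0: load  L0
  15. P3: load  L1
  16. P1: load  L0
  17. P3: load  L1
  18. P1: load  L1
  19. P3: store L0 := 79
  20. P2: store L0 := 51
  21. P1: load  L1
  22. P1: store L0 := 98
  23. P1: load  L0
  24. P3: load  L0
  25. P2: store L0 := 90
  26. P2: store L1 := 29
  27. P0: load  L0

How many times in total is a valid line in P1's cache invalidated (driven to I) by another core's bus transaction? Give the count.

invalidations = 4

  op1 P3: load  L0 → I/I/I/S on L0; bus BusRd; mem=60
  op2 P2: load  L1 → I/I/S/I on L1; bus BusRd; mem=0
  op3 P2: load  L1 → I/I/S/I on L1; bus (none); mem=0
  op4 P2: store L1 := 98 → I/I/M/I on L1; bus BusRdX; mem=0
  op5 P3: load  L1 → I/I/S/S on L1; bus BusRd Flush; mem=98
  op6 P3: store L0 := 24 → I/I/I/M on L0; bus BusRdX; mem=60
  op7 P1: load  L1 → I/S/S/S on L1; bus BusRd; mem=98
  op8 P1: load  L1 → I/S/S/S on L1; bus (none); mem=98
  op9 P2: store L0 := 11 → I/I/M/I on L0; bus BusRdX Flush; mem=24
  op10 P3: store L0 := 4 → I/I/I/M on L0; bus BusRdX Flush; mem=11
  op11 P2: load  L0 → I/I/S/S on L0; bus BusRd Flush; mem=4
  op12 P0: store L1 := 4 → M/I/I/I on L1; bus BusRdX; mem=98
  op13 P0: store L0 := 8 → M/I/I/I on L0; bus BusRdX; mem=4
  op14 P0: load  L0 → M/I/I/I on L0; bus (none); mem=4
  op15 P3: load  L1 → S/I/I/S on L1; bus BusRd Flush; mem=4
  op16 P1: load  L0 → S/S/I/I on L0; bus BusRd Flush; mem=8
  op17 P3: load  L1 → S/I/I/S on L1; bus (none); mem=4
  op18 P1: load  L1 → S/S/I/S on L1; bus BusRd; mem=4
  op19 P3: store L0 := 79 → I/I/I/M on L0; bus BusRdX; mem=8
  op20 P2: store L0 := 51 → I/I/M/I on L0; bus BusRdX Flush; mem=79
  op21 P1: load  L1 → S/S/I/S on L1; bus (none); mem=4
  op22 P1: store L0 := 98 → I/M/I/I on L0; bus BusRdX Flush; mem=51
  op23 P1: load  L0 → I/M/I/I on L0; bus (none); mem=51
  op24 P3: load  L0 → I/S/I/S on L0; bus BusRd Flush; mem=98
  op25 P2: store L0 := 90 → I/I/M/I on L0; bus BusRdX; mem=98
  op26 P2: store L1 := 29 → I/I/M/I on L1; bus BusRdX; mem=4
  op27 P0: load  L0 → S/I/S/I on L0; bus BusRd Flush; mem=90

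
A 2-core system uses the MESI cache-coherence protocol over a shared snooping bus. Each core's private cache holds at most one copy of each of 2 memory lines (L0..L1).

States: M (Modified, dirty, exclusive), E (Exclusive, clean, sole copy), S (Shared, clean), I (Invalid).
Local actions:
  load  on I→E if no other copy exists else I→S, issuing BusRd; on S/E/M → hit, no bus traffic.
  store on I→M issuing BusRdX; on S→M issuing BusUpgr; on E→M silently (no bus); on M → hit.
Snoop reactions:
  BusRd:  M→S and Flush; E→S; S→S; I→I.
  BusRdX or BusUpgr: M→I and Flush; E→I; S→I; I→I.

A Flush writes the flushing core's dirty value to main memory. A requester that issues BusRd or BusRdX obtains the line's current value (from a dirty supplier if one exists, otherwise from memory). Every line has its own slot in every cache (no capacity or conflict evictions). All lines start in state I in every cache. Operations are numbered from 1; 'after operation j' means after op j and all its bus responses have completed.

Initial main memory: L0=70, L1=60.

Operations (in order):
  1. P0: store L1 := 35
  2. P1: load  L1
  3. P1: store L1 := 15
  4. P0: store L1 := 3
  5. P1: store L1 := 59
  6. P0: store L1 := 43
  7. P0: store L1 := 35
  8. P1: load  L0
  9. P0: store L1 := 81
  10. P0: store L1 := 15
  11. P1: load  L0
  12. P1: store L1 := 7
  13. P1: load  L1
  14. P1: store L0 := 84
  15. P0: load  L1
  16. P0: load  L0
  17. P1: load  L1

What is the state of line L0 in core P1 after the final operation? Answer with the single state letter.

state = S

1. P0: store L1 := 35  bus=[BusRdX]  L1: P0=M P1=I  mem[L1]=60
2. P1: load  L1  bus=[BusRd,Flush]  L1: P0=S P1=S  mem[L1]=35
3. P1: store L1 := 15  bus=[BusUpgr]  L1: P0=I P1=M  mem[L1]=35
4. P0: store L1 := 3  bus=[BusRdX,Flush]  L1: P0=M P1=I  mem[L1]=15
5. P1: store L1 := 59  bus=[BusRdX,Flush]  L1: P0=I P1=M  mem[L1]=3
6. P0: store L1 := 43  bus=[BusRdX,Flush]  L1: P0=M P1=I  mem[L1]=59
7. P0: store L1 := 35  bus=[-]  L1: P0=M P1=I  mem[L1]=59
8. P1: load  L0  bus=[BusRd]  L0: P0=I P1=E  mem[L0]=70
9. P0: store L1 := 81  bus=[-]  L1: P0=M P1=I  mem[L1]=59
10. P0: store L1 := 15  bus=[-]  L1: P0=M P1=I  mem[L1]=59
11. P1: load  L0  bus=[-]  L0: P0=I P1=E  mem[L0]=70
12. P1: store L1 := 7  bus=[BusRdX,Flush]  L1: P0=I P1=M  mem[L1]=15
13. P1: load  L1  bus=[-]  L1: P0=I P1=M  mem[L1]=15
14. P1: store L0 := 84  bus=[-]  L0: P0=I P1=M  mem[L0]=70
15. P0: load  L1  bus=[BusRd,Flush]  L1: P0=S P1=S  mem[L1]=7
16. P0: load  L0  bus=[BusRd,Flush]  L0: P0=S P1=S  mem[L0]=84
17. P1: load  L1  bus=[-]  L1: P0=S P1=S  mem[L1]=7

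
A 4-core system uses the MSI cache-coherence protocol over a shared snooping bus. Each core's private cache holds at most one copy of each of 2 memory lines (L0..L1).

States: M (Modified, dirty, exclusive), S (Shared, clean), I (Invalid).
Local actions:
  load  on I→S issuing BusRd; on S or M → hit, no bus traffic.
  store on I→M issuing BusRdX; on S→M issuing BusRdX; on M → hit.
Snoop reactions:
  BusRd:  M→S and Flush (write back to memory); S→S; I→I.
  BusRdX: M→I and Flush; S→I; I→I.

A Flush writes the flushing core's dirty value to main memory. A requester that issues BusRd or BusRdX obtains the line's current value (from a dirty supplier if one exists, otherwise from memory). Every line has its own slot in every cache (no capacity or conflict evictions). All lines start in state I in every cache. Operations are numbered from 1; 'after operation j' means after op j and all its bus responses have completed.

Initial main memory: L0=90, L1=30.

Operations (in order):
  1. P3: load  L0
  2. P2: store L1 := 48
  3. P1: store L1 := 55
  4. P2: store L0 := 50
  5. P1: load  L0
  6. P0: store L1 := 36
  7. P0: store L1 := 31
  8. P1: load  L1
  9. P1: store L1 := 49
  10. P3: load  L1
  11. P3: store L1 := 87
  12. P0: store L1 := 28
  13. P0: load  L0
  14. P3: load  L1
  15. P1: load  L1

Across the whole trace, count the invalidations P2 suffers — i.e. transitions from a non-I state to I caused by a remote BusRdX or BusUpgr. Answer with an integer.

[1] P3: load  L0 | P0:I, P1:I, P2:I, P3:S(90) | bus: BusRd
[2] P2: store L1 := 48 | P0:I, P1:I, P2:M(48), P3:I | bus: BusRdX
[3] P1: store L1 := 55 | P0:I, P1:M(55), P2:I, P3:I | bus: BusRdX,Flush
[4] P2: store L0 := 50 | P0:I, P1:I, P2:M(50), P3:I | bus: BusRdX
[5] P1: load  L0 | P0:I, P1:S(50), P2:S(50), P3:I | bus: BusRd,Flush
[6] P0: store L1 := 36 | P0:M(36), P1:I, P2:I, P3:I | bus: BusRdX,Flush
[7] P0: store L1 := 31 | P0:M(31), P1:I, P2:I, P3:I | bus: none
[8] P1: load  L1 | P0:S(31), P1:S(31), P2:I, P3:I | bus: BusRd,Flush
[9] P1: store L1 := 49 | P0:I, P1:M(49), P2:I, P3:I | bus: BusRdX
[10] P3: load  L1 | P0:I, P1:S(49), P2:I, P3:S(49) | bus: BusRd,Flush
[11] P3: store L1 := 87 | P0:I, P1:I, P2:I, P3:M(87) | bus: BusRdX
[12] P0: store L1 := 28 | P0:M(28), P1:I, P2:I, P3:I | bus: BusRdX,Flush
[13] P0: load  L0 | P0:S(50), P1:S(50), P2:S(50), P3:I | bus: BusRd
[14] P3: load  L1 | P0:S(28), P1:I, P2:I, P3:S(28) | bus: BusRd,Flush
[15] P1: load  L1 | P0:S(28), P1:S(28), P2:I, P3:S(28) | bus: BusRd

invalidations = 1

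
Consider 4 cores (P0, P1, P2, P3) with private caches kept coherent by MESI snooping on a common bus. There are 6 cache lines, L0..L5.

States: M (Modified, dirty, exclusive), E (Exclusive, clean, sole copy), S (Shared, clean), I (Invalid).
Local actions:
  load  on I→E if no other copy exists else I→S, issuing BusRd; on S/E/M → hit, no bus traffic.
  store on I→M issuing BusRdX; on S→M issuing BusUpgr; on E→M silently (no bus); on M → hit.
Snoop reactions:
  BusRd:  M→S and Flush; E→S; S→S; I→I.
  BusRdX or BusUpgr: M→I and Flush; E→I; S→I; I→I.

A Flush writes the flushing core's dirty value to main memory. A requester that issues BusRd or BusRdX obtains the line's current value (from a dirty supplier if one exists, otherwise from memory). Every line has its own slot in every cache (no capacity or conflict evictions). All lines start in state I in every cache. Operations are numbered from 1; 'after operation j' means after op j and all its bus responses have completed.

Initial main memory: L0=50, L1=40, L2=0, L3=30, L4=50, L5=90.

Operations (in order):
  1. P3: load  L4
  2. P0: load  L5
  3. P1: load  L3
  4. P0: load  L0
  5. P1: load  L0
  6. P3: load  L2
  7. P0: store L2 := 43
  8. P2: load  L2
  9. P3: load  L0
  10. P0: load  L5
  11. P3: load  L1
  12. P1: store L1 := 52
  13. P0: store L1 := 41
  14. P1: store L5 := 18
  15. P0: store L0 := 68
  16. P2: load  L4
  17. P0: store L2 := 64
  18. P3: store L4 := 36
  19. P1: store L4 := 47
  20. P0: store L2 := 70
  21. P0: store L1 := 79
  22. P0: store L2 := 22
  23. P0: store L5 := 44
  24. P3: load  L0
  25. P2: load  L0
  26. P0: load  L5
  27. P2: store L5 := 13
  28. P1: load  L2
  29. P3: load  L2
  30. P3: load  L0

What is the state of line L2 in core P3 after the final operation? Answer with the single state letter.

state = S

[1] P3: load  L4 | P0:I, P1:I, P2:I, P3:E(50) | bus: BusRd
[2] P0: load  L5 | P0:E(90), P1:I, P2:I, P3:I | bus: BusRd
[3] P1: load  L3 | P0:I, P1:E(30), P2:I, P3:I | bus: BusRd
[4] P0: load  L0 | P0:E(50), P1:I, P2:I, P3:I | bus: BusRd
[5] P1: load  L0 | P0:S(50), P1:S(50), P2:I, P3:I | bus: BusRd
[6] P3: load  L2 | P0:I, P1:I, P2:I, P3:E(0) | bus: BusRd
[7] P0: store L2 := 43 | P0:M(43), P1:I, P2:I, P3:I | bus: BusRdX
[8] P2: load  L2 | P0:S(43), P1:I, P2:S(43), P3:I | bus: BusRd,Flush
[9] P3: load  L0 | P0:S(50), P1:S(50), P2:I, P3:S(50) | bus: BusRd
[10] P0: load  L5 | P0:E(90), P1:I, P2:I, P3:I | bus: none
[11] P3: load  L1 | P0:I, P1:I, P2:I, P3:E(40) | bus: BusRd
[12] P1: store L1 := 52 | P0:I, P1:M(52), P2:I, P3:I | bus: BusRdX
[13] P0: store L1 := 41 | P0:M(41), P1:I, P2:I, P3:I | bus: BusRdX,Flush
[14] P1: store L5 := 18 | P0:I, P1:M(18), P2:I, P3:I | bus: BusRdX
[15] P0: store L0 := 68 | P0:M(68), P1:I, P2:I, P3:I | bus: BusUpgr
[16] P2: load  L4 | P0:I, P1:I, P2:S(50), P3:S(50) | bus: BusRd
[17] P0: store L2 := 64 | P0:M(64), P1:I, P2:I, P3:I | bus: BusUpgr
[18] P3: store L4 := 36 | P0:I, P1:I, P2:I, P3:M(36) | bus: BusUpgr
[19] P1: store L4 := 47 | P0:I, P1:M(47), P2:I, P3:I | bus: BusRdX,Flush
[20] P0: store L2 := 70 | P0:M(70), P1:I, P2:I, P3:I | bus: none
[21] P0: store L1 := 79 | P0:M(79), P1:I, P2:I, P3:I | bus: none
[22] P0: store L2 := 22 | P0:M(22), P1:I, P2:I, P3:I | bus: none
[23] P0: store L5 := 44 | P0:M(44), P1:I, P2:I, P3:I | bus: BusRdX,Flush
[24] P3: load  L0 | P0:S(68), P1:I, P2:I, P3:S(68) | bus: BusRd,Flush
[25] P2: load  L0 | P0:S(68), P1:I, P2:S(68), P3:S(68) | bus: BusRd
[26] P0: load  L5 | P0:M(44), P1:I, P2:I, P3:I | bus: none
[27] P2: store L5 := 13 | P0:I, P1:I, P2:M(13), P3:I | bus: BusRdX,Flush
[28] P1: load  L2 | P0:S(22), P1:S(22), P2:I, P3:I | bus: BusRd,Flush
[29] P3: load  L2 | P0:S(22), P1:S(22), P2:I, P3:S(22) | bus: BusRd
[30] P3: load  L0 | P0:S(68), P1:I, P2:S(68), P3:S(68) | bus: none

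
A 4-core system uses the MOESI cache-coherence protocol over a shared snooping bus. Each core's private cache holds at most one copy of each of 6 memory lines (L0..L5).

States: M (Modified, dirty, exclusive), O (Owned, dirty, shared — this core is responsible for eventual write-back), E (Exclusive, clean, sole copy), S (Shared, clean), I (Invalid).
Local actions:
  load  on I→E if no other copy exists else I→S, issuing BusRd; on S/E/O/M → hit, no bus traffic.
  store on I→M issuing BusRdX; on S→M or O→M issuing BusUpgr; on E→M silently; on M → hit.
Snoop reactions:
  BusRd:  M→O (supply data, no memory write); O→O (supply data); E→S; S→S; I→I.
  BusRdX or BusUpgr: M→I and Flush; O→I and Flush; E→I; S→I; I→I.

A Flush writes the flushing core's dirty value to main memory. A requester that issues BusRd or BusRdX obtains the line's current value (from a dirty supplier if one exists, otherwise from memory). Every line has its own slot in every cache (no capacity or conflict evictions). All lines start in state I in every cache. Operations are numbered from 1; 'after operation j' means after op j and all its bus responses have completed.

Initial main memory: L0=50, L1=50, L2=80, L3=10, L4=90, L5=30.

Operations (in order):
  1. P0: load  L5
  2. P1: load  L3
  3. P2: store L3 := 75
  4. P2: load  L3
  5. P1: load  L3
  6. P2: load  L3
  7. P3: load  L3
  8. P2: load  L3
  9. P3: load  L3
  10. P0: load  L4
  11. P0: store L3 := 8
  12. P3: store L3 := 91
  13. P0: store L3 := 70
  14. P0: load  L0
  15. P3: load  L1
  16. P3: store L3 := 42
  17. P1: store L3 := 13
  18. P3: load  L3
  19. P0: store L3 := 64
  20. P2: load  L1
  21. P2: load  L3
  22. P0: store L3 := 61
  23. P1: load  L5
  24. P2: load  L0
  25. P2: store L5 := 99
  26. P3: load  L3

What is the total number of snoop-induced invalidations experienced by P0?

step 1: P0: load  L5  ⟶  EIII  (L5)  txn=BusRd  M[L5]=30
step 2: P1: load  L3  ⟶  IEII  (L3)  txn=BusRd  M[L3]=10
step 3: P2: store L3 := 75  ⟶  IIMI  (L3)  txn=BusRdX  M[L3]=10
step 4: P2: load  L3  ⟶  IIMI  (L3)  txn=∅  M[L3]=10
step 5: P1: load  L3  ⟶  ISOI  (L3)  txn=BusRd  M[L3]=10
step 6: P2: load  L3  ⟶  ISOI  (L3)  txn=∅  M[L3]=10
step 7: P3: load  L3  ⟶  ISOS  (L3)  txn=BusRd  M[L3]=10
step 8: P2: load  L3  ⟶  ISOS  (L3)  txn=∅  M[L3]=10
step 9: P3: load  L3  ⟶  ISOS  (L3)  txn=∅  M[L3]=10
step 10: P0: load  L4  ⟶  EIII  (L4)  txn=BusRd  M[L4]=90
step 11: P0: store L3 := 8  ⟶  MIII  (L3)  txn=BusRdX+Flush  M[L3]=75
step 12: P3: store L3 := 91  ⟶  IIIM  (L3)  txn=BusRdX+Flush  M[L3]=8
step 13: P0: store L3 := 70  ⟶  MIII  (L3)  txn=BusRdX+Flush  M[L3]=91
step 14: P0: load  L0  ⟶  EIII  (L0)  txn=BusRd  M[L0]=50
step 15: P3: load  L1  ⟶  IIIE  (L1)  txn=BusRd  M[L1]=50
step 16: P3: store L3 := 42  ⟶  IIIM  (L3)  txn=BusRdX+Flush  M[L3]=70
step 17: P1: store L3 := 13  ⟶  IMII  (L3)  txn=BusRdX+Flush  M[L3]=42
step 18: P3: load  L3  ⟶  IOIS  (L3)  txn=BusRd  M[L3]=42
step 19: P0: store L3 := 64  ⟶  MIII  (L3)  txn=BusRdX+Flush  M[L3]=13
step 20: P2: load  L1  ⟶  IISS  (L1)  txn=BusRd  M[L1]=50
step 21: P2: load  L3  ⟶  OISI  (L3)  txn=BusRd  M[L3]=13
step 22: P0: store L3 := 61  ⟶  MIII  (L3)  txn=BusUpgr  M[L3]=13
step 23: P1: load  L5  ⟶  SSII  (L5)  txn=BusRd  M[L5]=30
step 24: P2: load  L0  ⟶  SISI  (L0)  txn=BusRd  M[L0]=50
step 25: P2: store L5 := 99  ⟶  IIMI  (L5)  txn=BusRdX  M[L5]=30
step 26: P3: load  L3  ⟶  OIIS  (L3)  txn=BusRd  M[L3]=13

invalidations = 3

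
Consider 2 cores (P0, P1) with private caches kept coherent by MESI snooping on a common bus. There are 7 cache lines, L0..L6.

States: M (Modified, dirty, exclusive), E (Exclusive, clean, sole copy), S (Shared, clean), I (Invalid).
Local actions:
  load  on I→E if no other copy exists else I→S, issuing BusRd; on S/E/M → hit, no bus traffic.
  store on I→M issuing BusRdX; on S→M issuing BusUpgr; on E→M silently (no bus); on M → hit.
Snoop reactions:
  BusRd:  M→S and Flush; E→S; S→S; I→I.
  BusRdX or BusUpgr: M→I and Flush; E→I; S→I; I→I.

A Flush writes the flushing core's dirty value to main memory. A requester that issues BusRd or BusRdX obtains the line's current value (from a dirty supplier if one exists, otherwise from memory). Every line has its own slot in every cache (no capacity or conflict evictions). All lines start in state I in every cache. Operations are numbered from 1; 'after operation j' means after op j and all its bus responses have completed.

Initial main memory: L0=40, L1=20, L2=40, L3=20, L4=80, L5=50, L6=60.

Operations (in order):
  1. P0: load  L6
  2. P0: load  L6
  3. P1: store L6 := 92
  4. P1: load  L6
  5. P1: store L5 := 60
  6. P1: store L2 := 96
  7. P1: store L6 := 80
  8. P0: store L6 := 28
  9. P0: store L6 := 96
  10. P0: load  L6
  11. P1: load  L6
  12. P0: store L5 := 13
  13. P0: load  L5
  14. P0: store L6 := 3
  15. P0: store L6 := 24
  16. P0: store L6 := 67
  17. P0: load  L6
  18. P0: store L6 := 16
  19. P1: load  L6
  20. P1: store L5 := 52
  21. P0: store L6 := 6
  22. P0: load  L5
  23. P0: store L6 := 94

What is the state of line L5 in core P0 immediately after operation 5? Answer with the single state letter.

step 1: P0: load  L6  ⟶  EI  (L6)  txn=BusRd  M[L6]=60
step 2: P0: load  L6  ⟶  EI  (L6)  txn=∅  M[L6]=60
step 3: P1: store L6 := 92  ⟶  IM  (L6)  txn=BusRdX  M[L6]=60
step 4: P1: load  L6  ⟶  IM  (L6)  txn=∅  M[L6]=60
step 5: P1: store L5 := 60  ⟶  IM  (L5)  txn=BusRdX  M[L5]=50
step 6: P1: store L2 := 96  ⟶  IM  (L2)  txn=BusRdX  M[L2]=40
step 7: P1: store L6 := 80  ⟶  IM  (L6)  txn=∅  M[L6]=60
step 8: P0: store L6 := 28  ⟶  MI  (L6)  txn=BusRdX+Flush  M[L6]=80
step 9: P0: store L6 := 96  ⟶  MI  (L6)  txn=∅  M[L6]=80
step 10: P0: load  L6  ⟶  MI  (L6)  txn=∅  M[L6]=80
step 11: P1: load  L6  ⟶  SS  (L6)  txn=BusRd+Flush  M[L6]=96
step 12: P0: store L5 := 13  ⟶  MI  (L5)  txn=BusRdX+Flush  M[L5]=60
step 13: P0: load  L5  ⟶  MI  (L5)  txn=∅  M[L5]=60
step 14: P0: store L6 := 3  ⟶  MI  (L6)  txn=BusUpgr  M[L6]=96
step 15: P0: store L6 := 24  ⟶  MI  (L6)  txn=∅  M[L6]=96
step 16: P0: store L6 := 67  ⟶  MI  (L6)  txn=∅  M[L6]=96
step 17: P0: load  L6  ⟶  MI  (L6)  txn=∅  M[L6]=96
step 18: P0: store L6 := 16  ⟶  MI  (L6)  txn=∅  M[L6]=96
step 19: P1: load  L6  ⟶  SS  (L6)  txn=BusRd+Flush  M[L6]=16
step 20: P1: store L5 := 52  ⟶  IM  (L5)  txn=BusRdX+Flush  M[L5]=13
step 21: P0: store L6 := 6  ⟶  MI  (L6)  txn=BusUpgr  M[L6]=16
step 22: P0: load  L5  ⟶  SS  (L5)  txn=BusRd+Flush  M[L5]=52
step 23: P0: store L6 := 94  ⟶  MI  (L6)  txn=∅  M[L6]=16

state = I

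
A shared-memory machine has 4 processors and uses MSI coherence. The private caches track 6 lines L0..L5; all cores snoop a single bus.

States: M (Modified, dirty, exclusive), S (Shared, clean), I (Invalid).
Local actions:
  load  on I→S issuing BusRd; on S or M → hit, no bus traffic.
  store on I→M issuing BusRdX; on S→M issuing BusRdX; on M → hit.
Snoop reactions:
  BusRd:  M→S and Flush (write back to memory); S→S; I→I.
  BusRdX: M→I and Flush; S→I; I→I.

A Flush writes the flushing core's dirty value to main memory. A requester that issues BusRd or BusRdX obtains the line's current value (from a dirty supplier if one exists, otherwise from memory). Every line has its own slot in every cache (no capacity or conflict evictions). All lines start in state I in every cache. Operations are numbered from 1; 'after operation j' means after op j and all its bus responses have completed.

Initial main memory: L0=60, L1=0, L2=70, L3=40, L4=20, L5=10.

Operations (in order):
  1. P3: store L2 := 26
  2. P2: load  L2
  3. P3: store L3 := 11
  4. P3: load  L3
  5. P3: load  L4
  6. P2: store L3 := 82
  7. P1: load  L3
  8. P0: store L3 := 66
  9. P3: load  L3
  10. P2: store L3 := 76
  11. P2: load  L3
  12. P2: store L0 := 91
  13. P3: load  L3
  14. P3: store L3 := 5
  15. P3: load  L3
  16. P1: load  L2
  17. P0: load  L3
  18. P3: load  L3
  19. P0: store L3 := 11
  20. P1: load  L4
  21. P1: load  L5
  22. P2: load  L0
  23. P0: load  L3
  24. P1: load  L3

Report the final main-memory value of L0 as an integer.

  op1 P3: store L2 := 26 → I/I/I/M on L2; bus BusRdX; mem=70
  op2 P2: load  L2 → I/I/S/S on L2; bus BusRd Flush; mem=26
  op3 P3: store L3 := 11 → I/I/I/M on L3; bus BusRdX; mem=40
  op4 P3: load  L3 → I/I/I/M on L3; bus (none); mem=40
  op5 P3: load  L4 → I/I/I/S on L4; bus BusRd; mem=20
  op6 P2: store L3 := 82 → I/I/M/I on L3; bus BusRdX Flush; mem=11
  op7 P1: load  L3 → I/S/S/I on L3; bus BusRd Flush; mem=82
  op8 P0: store L3 := 66 → M/I/I/I on L3; bus BusRdX; mem=82
  op9 P3: load  L3 → S/I/I/S on L3; bus BusRd Flush; mem=66
  op10 P2: store L3 := 76 → I/I/M/I on L3; bus BusRdX; mem=66
  op11 P2: load  L3 → I/I/M/I on L3; bus (none); mem=66
  op12 P2: store L0 := 91 → I/I/M/I on L0; bus BusRdX; mem=60
  op13 P3: load  L3 → I/I/S/S on L3; bus BusRd Flush; mem=76
  op14 P3: store L3 := 5 → I/I/I/M on L3; bus BusRdX; mem=76
  op15 P3: load  L3 → I/I/I/M on L3; bus (none); mem=76
  op16 P1: load  L2 → I/S/S/S on L2; bus BusRd; mem=26
  op17 P0: load  L3 → S/I/I/S on L3; bus BusRd Flush; mem=5
  op18 P3: load  L3 → S/I/I/S on L3; bus (none); mem=5
  op19 P0: store L3 := 11 → M/I/I/I on L3; bus BusRdX; mem=5
  op20 P1: load  L4 → I/S/I/S on L4; bus BusRd; mem=20
  op21 P1: load  L5 → I/S/I/I on L5; bus BusRd; mem=10
  op22 P2: load  L0 → I/I/M/I on L0; bus (none); mem=60
  op23 P0: load  L3 → M/I/I/I on L3; bus (none); mem=5
  op24 P1: load  L3 → S/S/I/I on L3; bus BusRd Flush; mem=11

memory[L0] = 60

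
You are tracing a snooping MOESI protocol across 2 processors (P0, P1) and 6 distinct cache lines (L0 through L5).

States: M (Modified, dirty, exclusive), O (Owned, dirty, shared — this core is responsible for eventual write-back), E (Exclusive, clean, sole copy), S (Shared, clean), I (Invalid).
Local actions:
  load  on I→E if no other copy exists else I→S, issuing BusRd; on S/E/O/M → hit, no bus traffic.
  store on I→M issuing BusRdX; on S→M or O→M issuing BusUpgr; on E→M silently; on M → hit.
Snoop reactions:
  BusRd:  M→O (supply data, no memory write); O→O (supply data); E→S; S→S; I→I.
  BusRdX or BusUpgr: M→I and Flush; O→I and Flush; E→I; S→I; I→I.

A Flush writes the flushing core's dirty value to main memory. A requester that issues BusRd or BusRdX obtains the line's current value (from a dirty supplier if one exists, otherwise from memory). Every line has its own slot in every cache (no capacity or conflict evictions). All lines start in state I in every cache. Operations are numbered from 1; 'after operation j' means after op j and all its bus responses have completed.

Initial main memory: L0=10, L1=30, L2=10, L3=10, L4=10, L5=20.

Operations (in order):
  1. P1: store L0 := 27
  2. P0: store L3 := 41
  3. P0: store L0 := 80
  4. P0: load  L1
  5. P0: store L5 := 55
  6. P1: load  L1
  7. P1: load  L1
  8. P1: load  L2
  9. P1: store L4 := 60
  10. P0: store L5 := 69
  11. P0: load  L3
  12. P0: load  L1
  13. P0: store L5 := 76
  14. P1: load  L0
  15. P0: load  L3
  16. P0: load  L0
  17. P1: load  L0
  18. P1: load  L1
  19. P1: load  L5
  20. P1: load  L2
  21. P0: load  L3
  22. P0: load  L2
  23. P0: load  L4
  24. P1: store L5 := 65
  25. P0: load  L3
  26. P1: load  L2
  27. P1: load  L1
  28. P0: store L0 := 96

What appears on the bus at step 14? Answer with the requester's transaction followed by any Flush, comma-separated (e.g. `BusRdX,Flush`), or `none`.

bus = BusRd

1. P1: store L0 := 27  bus=[BusRdX]  L0: P0=I P1=M  mem[L0]=10
2. P0: store L3 := 41  bus=[BusRdX]  L3: P0=M P1=I  mem[L3]=10
3. P0: store L0 := 80  bus=[BusRdX,Flush]  L0: P0=M P1=I  mem[L0]=27
4. P0: load  L1  bus=[BusRd]  L1: P0=E P1=I  mem[L1]=30
5. P0: store L5 := 55  bus=[BusRdX]  L5: P0=M P1=I  mem[L5]=20
6. P1: load  L1  bus=[BusRd]  L1: P0=S P1=S  mem[L1]=30
7. P1: load  L1  bus=[-]  L1: P0=S P1=S  mem[L1]=30
8. P1: load  L2  bus=[BusRd]  L2: P0=I P1=E  mem[L2]=10
9. P1: store L4 := 60  bus=[BusRdX]  L4: P0=I P1=M  mem[L4]=10
10. P0: store L5 := 69  bus=[-]  L5: P0=M P1=I  mem[L5]=20
11. P0: load  L3  bus=[-]  L3: P0=M P1=I  mem[L3]=10
12. P0: load  L1  bus=[-]  L1: P0=S P1=S  mem[L1]=30
13. P0: store L5 := 76  bus=[-]  L5: P0=M P1=I  mem[L5]=20
14. P1: load  L0  bus=[BusRd]  L0: P0=O P1=S  mem[L0]=27
15. P0: load  L3  bus=[-]  L3: P0=M P1=I  mem[L3]=10
16. P0: load  L0  bus=[-]  L0: P0=O P1=S  mem[L0]=27
17. P1: load  L0  bus=[-]  L0: P0=O P1=S  mem[L0]=27
18. P1: load  L1  bus=[-]  L1: P0=S P1=S  mem[L1]=30
19. P1: load  L5  bus=[BusRd]  L5: P0=O P1=S  mem[L5]=20
20. P1: load  L2  bus=[-]  L2: P0=I P1=E  mem[L2]=10
21. P0: load  L3  bus=[-]  L3: P0=M P1=I  mem[L3]=10
22. P0: load  L2  bus=[BusRd]  L2: P0=S P1=S  mem[L2]=10
23. P0: load  L4  bus=[BusRd]  L4: P0=S P1=O  mem[L4]=10
24. P1: store L5 := 65  bus=[BusUpgr,Flush]  L5: P0=I P1=M  mem[L5]=76
25. P0: load  L3  bus=[-]  L3: P0=M P1=I  mem[L3]=10
26. P1: load  L2  bus=[-]  L2: P0=S P1=S  mem[L2]=10
27. P1: load  L1  bus=[-]  L1: P0=S P1=S  mem[L1]=30
28. P0: store L0 := 96  bus=[BusUpgr]  L0: P0=M P1=I  mem[L0]=27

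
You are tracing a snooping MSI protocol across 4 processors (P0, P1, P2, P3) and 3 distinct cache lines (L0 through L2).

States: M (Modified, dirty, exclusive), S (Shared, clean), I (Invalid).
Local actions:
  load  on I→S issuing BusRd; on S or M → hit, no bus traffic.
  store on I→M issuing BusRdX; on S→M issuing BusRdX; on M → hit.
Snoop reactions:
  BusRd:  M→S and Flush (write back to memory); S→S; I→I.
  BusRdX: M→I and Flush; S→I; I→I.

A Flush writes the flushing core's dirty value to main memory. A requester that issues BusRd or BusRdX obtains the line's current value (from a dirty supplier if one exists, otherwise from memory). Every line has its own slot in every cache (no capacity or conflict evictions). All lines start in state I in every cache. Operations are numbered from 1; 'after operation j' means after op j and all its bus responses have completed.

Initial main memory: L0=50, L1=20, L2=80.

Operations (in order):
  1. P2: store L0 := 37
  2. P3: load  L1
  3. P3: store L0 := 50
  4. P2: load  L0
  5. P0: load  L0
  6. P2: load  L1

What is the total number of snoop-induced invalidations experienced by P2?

[1] P2: store L0 := 37 | P0:I, P1:I, P2:M(37), P3:I | bus: BusRdX
[2] P3: load  L1 | P0:I, P1:I, P2:I, P3:S(20) | bus: BusRd
[3] P3: store L0 := 50 | P0:I, P1:I, P2:I, P3:M(50) | bus: BusRdX,Flush
[4] P2: load  L0 | P0:I, P1:I, P2:S(50), P3:S(50) | bus: BusRd,Flush
[5] P0: load  L0 | P0:S(50), P1:I, P2:S(50), P3:S(50) | bus: BusRd
[6] P2: load  L1 | P0:I, P1:I, P2:S(20), P3:S(20) | bus: BusRd

invalidations = 1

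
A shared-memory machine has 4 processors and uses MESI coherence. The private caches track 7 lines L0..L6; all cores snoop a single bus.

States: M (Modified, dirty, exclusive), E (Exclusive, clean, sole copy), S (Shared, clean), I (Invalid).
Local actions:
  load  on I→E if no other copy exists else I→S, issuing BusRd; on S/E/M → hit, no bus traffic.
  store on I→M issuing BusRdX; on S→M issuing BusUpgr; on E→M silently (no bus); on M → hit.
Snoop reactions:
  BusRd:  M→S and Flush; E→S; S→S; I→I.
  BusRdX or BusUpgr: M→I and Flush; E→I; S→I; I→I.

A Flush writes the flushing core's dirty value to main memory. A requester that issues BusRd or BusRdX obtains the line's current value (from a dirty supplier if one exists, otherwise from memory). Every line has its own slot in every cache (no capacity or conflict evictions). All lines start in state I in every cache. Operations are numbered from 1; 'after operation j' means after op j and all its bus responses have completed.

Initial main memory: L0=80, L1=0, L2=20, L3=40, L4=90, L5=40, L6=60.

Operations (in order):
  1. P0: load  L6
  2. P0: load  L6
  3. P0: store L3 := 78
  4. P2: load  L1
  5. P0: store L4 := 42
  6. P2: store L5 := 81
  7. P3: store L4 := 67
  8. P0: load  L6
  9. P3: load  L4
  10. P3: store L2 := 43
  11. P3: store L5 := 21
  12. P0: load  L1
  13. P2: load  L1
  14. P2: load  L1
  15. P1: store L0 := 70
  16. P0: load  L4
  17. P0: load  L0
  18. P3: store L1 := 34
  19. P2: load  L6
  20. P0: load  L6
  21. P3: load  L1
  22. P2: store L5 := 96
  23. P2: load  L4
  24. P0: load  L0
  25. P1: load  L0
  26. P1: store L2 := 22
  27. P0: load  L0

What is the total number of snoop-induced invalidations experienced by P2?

  op1 P0: load  L6 → E/I/I/I on L6; bus BusRd; mem=60
  op2 P0: load  L6 → E/I/I/I on L6; bus (none); mem=60
  op3 P0: store L3 := 78 → M/I/I/I on L3; bus BusRdX; mem=40
  op4 P2: load  L1 → I/I/E/I on L1; bus BusRd; mem=0
  op5 P0: store L4 := 42 → M/I/I/I on L4; bus BusRdX; mem=90
  op6 P2: store L5 := 81 → I/I/M/I on L5; bus BusRdX; mem=40
  op7 P3: store L4 := 67 → I/I/I/M on L4; bus BusRdX Flush; mem=42
  op8 P0: load  L6 → E/I/I/I on L6; bus (none); mem=60
  op9 P3: load  L4 → I/I/I/M on L4; bus (none); mem=42
  op10 P3: store L2 := 43 → I/I/I/M on L2; bus BusRdX; mem=20
  op11 P3: store L5 := 21 → I/I/I/M on L5; bus BusRdX Flush; mem=81
  op12 P0: load  L1 → S/I/S/I on L1; bus BusRd; mem=0
  op13 P2: load  L1 → S/I/S/I on L1; bus (none); mem=0
  op14 P2: load  L1 → S/I/S/I on L1; bus (none); mem=0
  op15 P1: store L0 := 70 → I/M/I/I on L0; bus BusRdX; mem=80
  op16 P0: load  L4 → S/I/I/S on L4; bus BusRd Flush; mem=67
  op17 P0: load  L0 → S/S/I/I on L0; bus BusRd Flush; mem=70
  op18 P3: store L1 := 34 → I/I/I/M on L1; bus BusRdX; mem=0
  op19 P2: load  L6 → S/I/S/I on L6; bus BusRd; mem=60
  op20 P0: load  L6 → S/I/S/I on L6; bus (none); mem=60
  op21 P3: load  L1 → I/I/I/M on L1; bus (none); mem=0
  op22 P2: store L5 := 96 → I/I/M/I on L5; bus BusRdX Flush; mem=21
  op23 P2: load  L4 → S/I/S/S on L4; bus BusRd; mem=67
  op24 P0: load  L0 → S/S/I/I on L0; bus (none); mem=70
  op25 P1: load  L0 → S/S/I/I on L0; bus (none); mem=70
  op26 P1: store L2 := 22 → I/M/I/I on L2; bus BusRdX Flush; mem=43
  op27 P0: load  L0 → S/S/I/I on L0; bus (none); mem=70

invalidations = 2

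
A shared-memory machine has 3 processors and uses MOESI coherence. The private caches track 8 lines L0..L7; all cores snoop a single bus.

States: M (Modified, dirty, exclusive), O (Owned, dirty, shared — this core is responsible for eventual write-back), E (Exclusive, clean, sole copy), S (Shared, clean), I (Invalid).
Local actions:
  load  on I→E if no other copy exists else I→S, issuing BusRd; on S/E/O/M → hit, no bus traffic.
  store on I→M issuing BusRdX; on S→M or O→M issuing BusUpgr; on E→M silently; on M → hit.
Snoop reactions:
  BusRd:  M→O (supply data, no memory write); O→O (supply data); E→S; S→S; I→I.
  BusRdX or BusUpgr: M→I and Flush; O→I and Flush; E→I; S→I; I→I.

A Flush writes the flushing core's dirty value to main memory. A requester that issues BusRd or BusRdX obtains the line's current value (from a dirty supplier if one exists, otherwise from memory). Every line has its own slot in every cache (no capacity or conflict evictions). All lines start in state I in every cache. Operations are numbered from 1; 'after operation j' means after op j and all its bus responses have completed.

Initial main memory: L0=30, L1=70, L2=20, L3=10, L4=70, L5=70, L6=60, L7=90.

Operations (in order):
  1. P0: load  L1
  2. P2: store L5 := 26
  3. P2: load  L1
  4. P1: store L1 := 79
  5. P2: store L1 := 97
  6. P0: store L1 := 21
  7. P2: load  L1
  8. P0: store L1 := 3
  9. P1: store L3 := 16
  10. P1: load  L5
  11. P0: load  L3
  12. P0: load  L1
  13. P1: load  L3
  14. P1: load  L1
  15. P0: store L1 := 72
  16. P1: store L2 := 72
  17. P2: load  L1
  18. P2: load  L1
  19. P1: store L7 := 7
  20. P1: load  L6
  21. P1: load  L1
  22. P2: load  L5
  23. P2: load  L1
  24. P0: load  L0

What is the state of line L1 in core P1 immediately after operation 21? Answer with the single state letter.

step 1: P0: load  L1  ⟶  EII  (L1)  txn=BusRd  M[L1]=70
step 2: P2: store L5 := 26  ⟶  IIM  (L5)  txn=BusRdX  M[L5]=70
step 3: P2: load  L1  ⟶  SIS  (L1)  txn=BusRd  M[L1]=70
step 4: P1: store L1 := 79  ⟶  IMI  (L1)  txn=BusRdX  M[L1]=70
step 5: P2: store L1 := 97  ⟶  IIM  (L1)  txn=BusRdX+Flush  M[L1]=79
step 6: P0: store L1 := 21  ⟶  MII  (L1)  txn=BusRdX+Flush  M[L1]=97
step 7: P2: load  L1  ⟶  OIS  (L1)  txn=BusRd  M[L1]=97
step 8: P0: store L1 := 3  ⟶  MII  (L1)  txn=BusUpgr  M[L1]=97
step 9: P1: store L3 := 16  ⟶  IMI  (L3)  txn=BusRdX  M[L3]=10
step 10: P1: load  L5  ⟶  ISO  (L5)  txn=BusRd  M[L5]=70
step 11: P0: load  L3  ⟶  SOI  (L3)  txn=BusRd  M[L3]=10
step 12: P0: load  L1  ⟶  MII  (L1)  txn=∅  M[L1]=97
step 13: P1: load  L3  ⟶  SOI  (L3)  txn=∅  M[L3]=10
step 14: P1: load  L1  ⟶  OSI  (L1)  txn=BusRd  M[L1]=97
step 15: P0: store L1 := 72  ⟶  MII  (L1)  txn=BusUpgr  M[L1]=97
step 16: P1: store L2 := 72  ⟶  IMI  (L2)  txn=BusRdX  M[L2]=20
step 17: P2: load  L1  ⟶  OIS  (L1)  txn=BusRd  M[L1]=97
step 18: P2: load  L1  ⟶  OIS  (L1)  txn=∅  M[L1]=97
step 19: P1: store L7 := 7  ⟶  IMI  (L7)  txn=BusRdX  M[L7]=90
step 20: P1: load  L6  ⟶  IEI  (L6)  txn=BusRd  M[L6]=60
step 21: P1: load  L1  ⟶  OSS  (L1)  txn=BusRd  M[L1]=97
step 22: P2: load  L5  ⟶  ISO  (L5)  txn=∅  M[L5]=70
step 23: P2: load  L1  ⟶  OSS  (L1)  txn=∅  M[L1]=97
step 24: P0: load  L0  ⟶  EII  (L0)  txn=BusRd  M[L0]=30

state = S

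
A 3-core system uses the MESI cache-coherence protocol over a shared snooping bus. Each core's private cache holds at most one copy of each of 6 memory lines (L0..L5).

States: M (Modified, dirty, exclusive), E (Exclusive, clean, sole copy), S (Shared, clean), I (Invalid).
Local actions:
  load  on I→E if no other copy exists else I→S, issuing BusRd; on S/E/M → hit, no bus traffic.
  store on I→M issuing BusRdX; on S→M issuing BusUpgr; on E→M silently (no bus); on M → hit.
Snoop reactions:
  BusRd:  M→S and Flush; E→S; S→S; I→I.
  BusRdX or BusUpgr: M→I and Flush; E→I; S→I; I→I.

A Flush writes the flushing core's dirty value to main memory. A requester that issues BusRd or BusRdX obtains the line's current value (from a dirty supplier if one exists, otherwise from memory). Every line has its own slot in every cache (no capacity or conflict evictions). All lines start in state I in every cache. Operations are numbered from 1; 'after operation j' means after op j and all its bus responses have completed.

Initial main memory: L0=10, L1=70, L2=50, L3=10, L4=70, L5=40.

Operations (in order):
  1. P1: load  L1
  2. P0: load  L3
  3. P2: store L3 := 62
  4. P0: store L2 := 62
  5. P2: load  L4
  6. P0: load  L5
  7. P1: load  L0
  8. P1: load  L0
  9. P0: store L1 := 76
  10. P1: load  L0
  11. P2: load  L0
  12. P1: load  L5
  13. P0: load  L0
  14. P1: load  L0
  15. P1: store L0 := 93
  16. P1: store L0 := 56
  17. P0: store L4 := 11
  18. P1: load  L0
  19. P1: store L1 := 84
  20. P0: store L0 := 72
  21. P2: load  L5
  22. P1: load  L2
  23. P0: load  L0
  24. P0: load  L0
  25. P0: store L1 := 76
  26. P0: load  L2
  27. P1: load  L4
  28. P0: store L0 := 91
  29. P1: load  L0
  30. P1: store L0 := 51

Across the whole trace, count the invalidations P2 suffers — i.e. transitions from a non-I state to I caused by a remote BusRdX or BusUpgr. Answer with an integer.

invalidations = 2

[1] P1: load  L1 | P0:I, P1:E(70), P2:I | bus: BusRd
[2] P0: load  L3 | P0:E(10), P1:I, P2:I | bus: BusRd
[3] P2: store L3 := 62 | P0:I, P1:I, P2:M(62) | bus: BusRdX
[4] P0: store L2 := 62 | P0:M(62), P1:I, P2:I | bus: BusRdX
[5] P2: load  L4 | P0:I, P1:I, P2:E(70) | bus: BusRd
[6] P0: load  L5 | P0:E(40), P1:I, P2:I | bus: BusRd
[7] P1: load  L0 | P0:I, P1:E(10), P2:I | bus: BusRd
[8] P1: load  L0 | P0:I, P1:E(10), P2:I | bus: none
[9] P0: store L1 := 76 | P0:M(76), P1:I, P2:I | bus: BusRdX
[10] P1: load  L0 | P0:I, P1:E(10), P2:I | bus: none
[11] P2: load  L0 | P0:I, P1:S(10), P2:S(10) | bus: BusRd
[12] P1: load  L5 | P0:S(40), P1:S(40), P2:I | bus: BusRd
[13] P0: load  L0 | P0:S(10), P1:S(10), P2:S(10) | bus: BusRd
[14] P1: load  L0 | P0:S(10), P1:S(10), P2:S(10) | bus: none
[15] P1: store L0 := 93 | P0:I, P1:M(93), P2:I | bus: BusUpgr
[16] P1: store L0 := 56 | P0:I, P1:M(56), P2:I | bus: none
[17] P0: store L4 := 11 | P0:M(11), P1:I, P2:I | bus: BusRdX
[18] P1: load  L0 | P0:I, P1:M(56), P2:I | bus: none
[19] P1: store L1 := 84 | P0:I, P1:M(84), P2:I | bus: BusRdX,Flush
[20] P0: store L0 := 72 | P0:M(72), P1:I, P2:I | bus: BusRdX,Flush
[21] P2: load  L5 | P0:S(40), P1:S(40), P2:S(40) | bus: BusRd
[22] P1: load  L2 | P0:S(62), P1:S(62), P2:I | bus: BusRd,Flush
[23] P0: load  L0 | P0:M(72), P1:I, P2:I | bus: none
[24] P0: load  L0 | P0:M(72), P1:I, P2:I | bus: none
[25] P0: store L1 := 76 | P0:M(76), P1:I, P2:I | bus: BusRdX,Flush
[26] P0: load  L2 | P0:S(62), P1:S(62), P2:I | bus: none
[27] P1: load  L4 | P0:S(11), P1:S(11), P2:I | bus: BusRd,Flush
[28] P0: store L0 := 91 | P0:M(91), P1:I, P2:I | bus: none
[29] P1: load  L0 | P0:S(91), P1:S(91), P2:I | bus: BusRd,Flush
[30] P1: store L0 := 51 | P0:I, P1:M(51), P2:I | bus: BusUpgr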